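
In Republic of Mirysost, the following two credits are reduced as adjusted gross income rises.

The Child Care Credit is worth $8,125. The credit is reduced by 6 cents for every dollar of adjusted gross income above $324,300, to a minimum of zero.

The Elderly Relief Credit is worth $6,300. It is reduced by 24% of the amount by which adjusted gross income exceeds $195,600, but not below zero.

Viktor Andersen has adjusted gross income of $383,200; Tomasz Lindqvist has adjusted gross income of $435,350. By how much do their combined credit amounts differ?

$3,129

Viktor ($383,200): Child Care Credit: 6% of the $58,900 excess over $324,300 is $3,534; credit = $8,125 − $3,534 = $4,591. Elderly Relief Credit: 24% of the $187,600 excess over $195,600 is $45,024 ≥ base, so the credit is $0. total $4,591 + $0 = $4,591
Tomasz ($435,350): Child Care Credit: 6% of the $111,050 excess over $324,300 is $6,663; credit = $8,125 − $6,663 = $1,462. Elderly Relief Credit: 24% of the $239,750 excess over $195,600 is $57,540 ≥ base, so the credit is $0. total $1,462 + $0 = $1,462
Difference: |$4,591 − $1,462| = $3,129.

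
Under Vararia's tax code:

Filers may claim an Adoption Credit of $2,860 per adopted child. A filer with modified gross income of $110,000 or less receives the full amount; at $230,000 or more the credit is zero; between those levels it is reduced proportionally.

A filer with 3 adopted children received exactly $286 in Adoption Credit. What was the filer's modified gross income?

Full credit = 3 × $2,860 = $8,580.
$286 is 286/8,580 of the full $8,580, so 8,294/8,580 of the $120,000 range has been used: income = $110,000 + $120,000 × 8,294/8,580 = $226,000.

$226,000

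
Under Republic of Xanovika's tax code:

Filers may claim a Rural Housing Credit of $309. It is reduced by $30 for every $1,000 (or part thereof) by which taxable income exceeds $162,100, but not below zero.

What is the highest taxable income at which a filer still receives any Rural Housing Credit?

$172,100

After 10 increments the reduction is 10 × $30 = $300, leaving $9; one more increment wipes it out. Increment 10 ends at excess 10 × $1,000 = $10,000, so the highest qualifying income is $162,100 + $10,000 = $172,100.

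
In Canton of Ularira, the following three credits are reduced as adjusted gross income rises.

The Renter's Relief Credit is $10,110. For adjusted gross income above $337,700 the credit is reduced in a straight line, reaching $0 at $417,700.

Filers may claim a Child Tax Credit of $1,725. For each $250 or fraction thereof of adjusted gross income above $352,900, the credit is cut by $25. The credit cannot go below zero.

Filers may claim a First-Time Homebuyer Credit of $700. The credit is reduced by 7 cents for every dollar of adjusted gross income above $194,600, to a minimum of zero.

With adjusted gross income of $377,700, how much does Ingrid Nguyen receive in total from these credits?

Renter's Relief Credit: $377,700 is $40,000 into a $80,000 phase-out range, leaving 40,000/80,000 of the credit: $10,110 × 40,000/80,000 = $5,055.
Child Tax Credit: income exceeds $352,900 by $24,800 → 100 increments × $25 = $2,500 ≥ base, so the credit is $0.
First-Time Homebuyer Credit: 7% of the $183,100 excess over $194,600 is $12,817 ≥ base, so the credit is $0.
Total: $5,055 + $0 + $0 = $5,055.

$5,055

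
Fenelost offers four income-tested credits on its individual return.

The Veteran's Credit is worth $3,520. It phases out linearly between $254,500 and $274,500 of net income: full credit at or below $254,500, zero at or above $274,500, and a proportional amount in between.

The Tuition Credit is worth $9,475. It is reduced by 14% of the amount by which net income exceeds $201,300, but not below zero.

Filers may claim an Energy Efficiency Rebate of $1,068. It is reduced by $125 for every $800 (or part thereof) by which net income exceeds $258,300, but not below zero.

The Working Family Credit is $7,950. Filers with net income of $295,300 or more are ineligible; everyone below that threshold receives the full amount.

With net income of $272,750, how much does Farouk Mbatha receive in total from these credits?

$8,258

Veteran's Credit: $272,750 is $18,250 into a $20,000 phase-out range, leaving 1,750/20,000 of the credit: $3,520 × 1,750/20,000 = $308.
Tuition Credit: 14% of the $71,450 excess over $201,300 is $10,003 ≥ base, so the credit is $0.
Energy Efficiency Rebate: income exceeds $258,300 by $14,450 → 19 increments × $125 = $2,375 ≥ base, so the credit is $0.
Working Family Credit: $272,750 is below the $295,300 cutoff, so the full $7,950 applies.
Total: $308 + $0 + $0 + $7,950 = $8,258.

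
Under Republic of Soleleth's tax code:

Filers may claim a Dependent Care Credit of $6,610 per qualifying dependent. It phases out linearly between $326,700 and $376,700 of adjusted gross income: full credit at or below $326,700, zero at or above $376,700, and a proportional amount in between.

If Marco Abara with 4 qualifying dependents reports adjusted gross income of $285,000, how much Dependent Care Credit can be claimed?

$26,440

Dependent Care Credit: base = 4 × $6,610 = $26,440. $285,000 is at or below the $326,700 threshold, so the full $26,440 applies.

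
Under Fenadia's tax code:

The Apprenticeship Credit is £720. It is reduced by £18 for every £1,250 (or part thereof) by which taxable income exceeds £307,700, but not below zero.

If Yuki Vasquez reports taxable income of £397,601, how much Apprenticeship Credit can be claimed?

Apprenticeship Credit: income exceeds £307,700 by £89,901 → 72 increments × £18 = £1,296 ≥ base, so the credit is £0.

£0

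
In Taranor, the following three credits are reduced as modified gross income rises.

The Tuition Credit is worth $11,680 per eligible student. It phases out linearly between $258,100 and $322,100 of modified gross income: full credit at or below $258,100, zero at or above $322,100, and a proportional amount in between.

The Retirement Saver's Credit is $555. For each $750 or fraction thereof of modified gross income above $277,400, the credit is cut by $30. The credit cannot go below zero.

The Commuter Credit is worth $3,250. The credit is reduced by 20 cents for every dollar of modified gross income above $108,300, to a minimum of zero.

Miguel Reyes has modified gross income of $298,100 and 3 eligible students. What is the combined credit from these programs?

$13,140

Tuition Credit: base = 3 × $11,680 = $35,040. $298,100 is $40,000 into a $64,000 phase-out range, leaving 24,000/64,000 of the credit: $35,040 × 24,000/64,000 = $13,140.
Retirement Saver's Credit: income exceeds $277,400 by $20,700 → 28 increments × $30 = $840 ≥ base, so the credit is $0.
Commuter Credit: 20% of the $189,800 excess over $108,300 is $37,960 ≥ base, so the credit is $0.
Total: $13,140 + $0 + $0 = $13,140.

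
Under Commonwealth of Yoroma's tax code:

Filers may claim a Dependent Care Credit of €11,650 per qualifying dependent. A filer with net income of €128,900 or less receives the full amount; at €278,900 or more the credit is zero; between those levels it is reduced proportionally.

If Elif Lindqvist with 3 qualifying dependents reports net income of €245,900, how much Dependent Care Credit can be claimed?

Dependent Care Credit: base = 3 × €11,650 = €34,950. €245,900 is €117,000 into a €150,000 phase-out range, leaving 33,000/150,000 of the credit: €34,950 × 33,000/150,000 = €7,689.

€7,689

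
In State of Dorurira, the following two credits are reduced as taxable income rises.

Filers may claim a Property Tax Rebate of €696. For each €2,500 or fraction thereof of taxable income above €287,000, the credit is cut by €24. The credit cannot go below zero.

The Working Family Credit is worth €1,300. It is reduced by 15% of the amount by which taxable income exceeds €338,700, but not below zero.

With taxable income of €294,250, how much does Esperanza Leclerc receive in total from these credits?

Property Tax Rebate: income exceeds €287,000 by €7,250, which is 3 full-or-partial €2,500 increments; reduction = 3 × €24 = €72, leaving €624.
Working Family Credit: €294,250 is at or below the €338,700 threshold, so the full €1,300 applies.
Total: €624 + €1,300 = €1,924.

€1,924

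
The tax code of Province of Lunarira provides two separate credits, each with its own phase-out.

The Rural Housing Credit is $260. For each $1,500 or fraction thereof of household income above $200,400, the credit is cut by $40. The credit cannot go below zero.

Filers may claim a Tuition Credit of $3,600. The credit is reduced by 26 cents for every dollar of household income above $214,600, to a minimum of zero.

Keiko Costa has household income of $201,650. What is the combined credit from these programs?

Rural Housing Credit: income exceeds $200,400 by $1,250, which is 1 full-or-partial $1,500 increment; reduction = 1 × $40 = $40, leaving $220.
Tuition Credit: $201,650 is at or below the $214,600 threshold, so the full $3,600 applies.
Total: $220 + $3,600 = $3,820.

$3,820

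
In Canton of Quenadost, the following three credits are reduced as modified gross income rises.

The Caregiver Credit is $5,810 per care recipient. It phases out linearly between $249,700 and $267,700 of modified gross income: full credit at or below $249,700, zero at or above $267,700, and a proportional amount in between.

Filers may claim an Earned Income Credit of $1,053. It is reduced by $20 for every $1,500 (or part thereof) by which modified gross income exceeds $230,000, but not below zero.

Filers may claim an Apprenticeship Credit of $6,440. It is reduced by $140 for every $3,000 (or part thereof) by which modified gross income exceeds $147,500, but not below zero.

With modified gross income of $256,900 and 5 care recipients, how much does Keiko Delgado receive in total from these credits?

Caregiver Credit: base = 5 × $5,810 = $29,050. $256,900 is $7,200 into a $18,000 phase-out range, leaving 10,800/18,000 of the credit: $29,050 × 10,800/18,000 = $17,430.
Earned Income Credit: income exceeds $230,000 by $26,900, which is 18 full-or-partial $1,500 increments; reduction = 18 × $20 = $360, leaving $693.
Apprenticeship Credit: income exceeds $147,500 by $109,400, which is 37 full-or-partial $3,000 increments; reduction = 37 × $140 = $5,180, leaving $1,260.
Total: $17,430 + $693 + $1,260 = $19,383.

$19,383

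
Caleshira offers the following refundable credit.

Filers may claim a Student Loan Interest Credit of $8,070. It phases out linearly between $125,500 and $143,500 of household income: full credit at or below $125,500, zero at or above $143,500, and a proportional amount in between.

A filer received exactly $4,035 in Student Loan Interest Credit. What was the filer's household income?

$134,500

$4,035 is 4,035/8,070 of the full $8,070, so 4,035/8,070 of the $18,000 range has been used: income = $125,500 + $18,000 × 4,035/8,070 = $134,500.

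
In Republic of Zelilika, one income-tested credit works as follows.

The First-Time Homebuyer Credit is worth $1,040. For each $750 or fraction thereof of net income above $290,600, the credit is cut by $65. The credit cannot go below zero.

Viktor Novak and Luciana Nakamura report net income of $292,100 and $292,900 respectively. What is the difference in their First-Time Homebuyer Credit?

Viktor ($292,100): First-Time Homebuyer Credit: income exceeds $290,600 by $1,500, which is 2 full-or-partial $750 increments; reduction = 2 × $65 = $130, leaving $910.
Luciana ($292,900): First-Time Homebuyer Credit: income exceeds $290,600 by $2,300, which is 4 full-or-partial $750 increments; reduction = 4 × $65 = $260, leaving $780.
Difference: |$910 − $780| = $130.

$130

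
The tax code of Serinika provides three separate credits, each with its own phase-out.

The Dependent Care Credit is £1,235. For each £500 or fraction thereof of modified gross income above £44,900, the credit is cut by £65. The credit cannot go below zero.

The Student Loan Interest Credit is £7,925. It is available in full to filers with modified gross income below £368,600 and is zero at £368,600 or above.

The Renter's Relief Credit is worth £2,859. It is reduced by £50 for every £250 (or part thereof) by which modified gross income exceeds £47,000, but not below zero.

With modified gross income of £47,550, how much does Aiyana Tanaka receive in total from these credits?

£11,479

Dependent Care Credit: income exceeds £44,900 by £2,650, which is 6 full-or-partial £500 increments; reduction = 6 × £65 = £390, leaving £845.
Student Loan Interest Credit: £47,550 is below the £368,600 cutoff, so the full £7,925 applies.
Renter's Relief Credit: income exceeds £47,000 by £550, which is 3 full-or-partial £250 increments; reduction = 3 × £50 = £150, leaving £2,709.
Total: £845 + £7,925 + £2,709 = £11,479.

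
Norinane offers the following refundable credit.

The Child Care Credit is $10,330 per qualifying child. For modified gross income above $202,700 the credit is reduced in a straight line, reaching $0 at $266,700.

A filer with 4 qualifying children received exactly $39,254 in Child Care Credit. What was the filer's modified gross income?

Full credit = 4 × $10,330 = $41,320.
$39,254 is 39,254/41,320 of the full $41,320, so 2,066/41,320 of the $64,000 range has been used: income = $202,700 + $64,000 × 2,066/41,320 = $205,900.

$205,900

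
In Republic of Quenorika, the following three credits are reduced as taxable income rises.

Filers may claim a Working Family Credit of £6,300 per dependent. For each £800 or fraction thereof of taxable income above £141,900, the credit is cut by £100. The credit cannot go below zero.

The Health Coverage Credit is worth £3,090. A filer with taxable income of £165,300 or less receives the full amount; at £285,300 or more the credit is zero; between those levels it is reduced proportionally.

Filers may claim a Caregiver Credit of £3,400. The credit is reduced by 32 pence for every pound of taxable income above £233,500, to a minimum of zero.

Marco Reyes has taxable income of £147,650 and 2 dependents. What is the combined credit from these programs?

£18,290

Working Family Credit: base = 2 × £6,300 = £12,600. income exceeds £141,900 by £5,750, which is 8 full-or-partial £800 increments; reduction = 8 × £100 = £800, leaving £11,800.
Health Coverage Credit: £147,650 is at or below the £165,300 threshold, so the full £3,090 applies.
Caregiver Credit: £147,650 is at or below the £233,500 threshold, so the full £3,400 applies.
Total: £11,800 + £3,090 + £3,400 = £18,290.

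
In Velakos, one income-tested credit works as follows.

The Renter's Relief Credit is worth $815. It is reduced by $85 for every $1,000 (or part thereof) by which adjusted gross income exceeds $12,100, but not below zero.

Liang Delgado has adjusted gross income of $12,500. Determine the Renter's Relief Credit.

$730

Renter's Relief Credit: income exceeds $12,100 by $400, which is 1 full-or-partial $1,000 increment; reduction = 1 × $85 = $85, leaving $730.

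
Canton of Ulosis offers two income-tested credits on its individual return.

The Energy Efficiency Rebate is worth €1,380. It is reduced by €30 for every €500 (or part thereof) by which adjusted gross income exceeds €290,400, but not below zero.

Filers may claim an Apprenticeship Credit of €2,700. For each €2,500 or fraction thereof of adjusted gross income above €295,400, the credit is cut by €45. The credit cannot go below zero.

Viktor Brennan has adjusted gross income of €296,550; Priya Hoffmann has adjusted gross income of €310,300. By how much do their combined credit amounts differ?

€1,035

Viktor (€296,550): Energy Efficiency Rebate: income exceeds €290,400 by €6,150, which is 13 full-or-partial €500 increments; reduction = 13 × €30 = €390, leaving €990. Apprenticeship Credit: income exceeds €295,400 by €1,150, which is 1 full-or-partial €2,500 increment; reduction = 1 × €45 = €45, leaving €2,655. total €990 + €2,655 = €3,645
Priya (€310,300): Energy Efficiency Rebate: income exceeds €290,400 by €19,900, which is 40 full-or-partial €500 increments; reduction = 40 × €30 = €1,200, leaving €180. Apprenticeship Credit: income exceeds €295,400 by €14,900, which is 6 full-or-partial €2,500 increments; reduction = 6 × €45 = €270, leaving €2,430. total €180 + €2,430 = €2,610
Difference: |€3,645 − €2,610| = €1,035.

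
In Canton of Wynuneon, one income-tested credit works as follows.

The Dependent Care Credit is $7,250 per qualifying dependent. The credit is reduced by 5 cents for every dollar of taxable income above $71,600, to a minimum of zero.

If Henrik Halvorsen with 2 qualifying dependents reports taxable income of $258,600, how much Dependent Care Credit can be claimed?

$5,150

Dependent Care Credit: base = 2 × $7,250 = $14,500. 5% of the $187,000 excess over $71,600 is $9,350; credit = $14,500 − $9,350 = $5,150.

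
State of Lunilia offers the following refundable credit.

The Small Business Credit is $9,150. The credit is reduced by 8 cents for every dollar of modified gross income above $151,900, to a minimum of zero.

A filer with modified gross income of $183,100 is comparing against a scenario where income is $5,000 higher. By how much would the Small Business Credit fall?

At $183,100 — 8% of the $31,200 excess over $151,900 is $2,496; credit = $9,150 − $2,496 = $6,654.
At $188,100 — 8% of the $36,200 excess over $151,900 is $2,896; credit = $9,150 − $2,896 = $6,254.
Lost: $6,654 − $6,254 = $400.

$400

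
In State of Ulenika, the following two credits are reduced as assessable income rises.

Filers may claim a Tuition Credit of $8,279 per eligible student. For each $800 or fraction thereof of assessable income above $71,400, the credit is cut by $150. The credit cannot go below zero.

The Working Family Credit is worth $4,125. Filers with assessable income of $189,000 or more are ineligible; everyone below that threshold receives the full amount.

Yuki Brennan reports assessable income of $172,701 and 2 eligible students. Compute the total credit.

$4,125

Tuition Credit: base = 2 × $8,279 = $16,558. income exceeds $71,400 by $101,301 → 127 increments × $150 = $19,050 ≥ base, so the credit is $0.
Working Family Credit: $172,701 is below the $189,000 cutoff, so the full $4,125 applies.
Total: $0 + $4,125 = $4,125.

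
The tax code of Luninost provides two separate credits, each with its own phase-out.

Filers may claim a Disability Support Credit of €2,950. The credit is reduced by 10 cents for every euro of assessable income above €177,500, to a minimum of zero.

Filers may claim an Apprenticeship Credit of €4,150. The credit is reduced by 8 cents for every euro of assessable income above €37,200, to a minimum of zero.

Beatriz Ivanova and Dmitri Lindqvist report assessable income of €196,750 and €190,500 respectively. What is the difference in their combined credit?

€625

Beatriz (€196,750): Disability Support Credit: 10% of the €19,250 excess over €177,500 is €1,925; credit = €2,950 − €1,925 = €1,025. Apprenticeship Credit: 8% of the €159,550 excess over €37,200 is €12,764 ≥ base, so the credit is €0. total €1,025 + €0 = €1,025
Dmitri (€190,500): Disability Support Credit: 10% of the €13,000 excess over €177,500 is €1,300; credit = €2,950 − €1,300 = €1,650. Apprenticeship Credit: 8% of the €153,300 excess over €37,200 is €12,264 ≥ base, so the credit is €0. total €1,650 + €0 = €1,650
Difference: |€1,025 − €1,650| = €625.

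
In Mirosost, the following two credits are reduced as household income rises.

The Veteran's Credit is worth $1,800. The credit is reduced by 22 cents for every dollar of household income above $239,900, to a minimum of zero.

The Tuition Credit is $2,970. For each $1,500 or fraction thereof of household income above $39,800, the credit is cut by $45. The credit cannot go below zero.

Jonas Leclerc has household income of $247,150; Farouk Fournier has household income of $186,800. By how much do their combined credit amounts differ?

Jonas ($247,150): Veteran's Credit: 22% of the $7,250 excess over $239,900 is $1,595; credit = $1,800 − $1,595 = $205. Tuition Credit: income exceeds $39,800 by $207,350 → 139 increments × $45 = $6,255 ≥ base, so the credit is $0. total $205 + $0 = $205
Farouk ($186,800): Veteran's Credit: $186,800 is at or below the $239,900 threshold, so the full $1,800 applies. Tuition Credit: income exceeds $39,800 by $147,000 → 98 increments × $45 = $4,410 ≥ base, so the credit is $0. total $1,800 + $0 = $1,800
Difference: |$205 − $1,800| = $1,595.

$1,595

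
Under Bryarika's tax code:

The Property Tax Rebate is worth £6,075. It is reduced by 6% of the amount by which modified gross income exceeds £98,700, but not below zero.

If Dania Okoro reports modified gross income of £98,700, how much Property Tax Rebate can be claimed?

Property Tax Rebate: £98,700 is at or below the £98,700 threshold, so the full £6,075 applies.

£6,075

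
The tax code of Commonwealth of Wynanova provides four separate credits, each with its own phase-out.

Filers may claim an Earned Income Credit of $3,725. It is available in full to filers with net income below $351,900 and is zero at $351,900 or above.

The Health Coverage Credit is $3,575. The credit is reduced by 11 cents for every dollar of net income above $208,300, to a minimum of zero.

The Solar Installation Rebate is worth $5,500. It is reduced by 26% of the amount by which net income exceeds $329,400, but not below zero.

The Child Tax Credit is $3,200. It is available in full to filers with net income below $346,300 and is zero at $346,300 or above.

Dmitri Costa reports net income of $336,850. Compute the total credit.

$10,488

Earned Income Credit: $336,850 is below the $351,900 cutoff, so the full $3,725 applies.
Health Coverage Credit: 11% of the $128,550 excess over $208,300 is $14,140.50 ≥ base, so the credit is $0.
Solar Installation Rebate: 26% of the $7,450 excess over $329,400 is $1,937; credit = $5,500 − $1,937 = $3,563.
Child Tax Credit: $336,850 is below the $346,300 cutoff, so the full $3,200 applies.
Total: $3,725 + $0 + $3,563 + $3,200 = $10,488.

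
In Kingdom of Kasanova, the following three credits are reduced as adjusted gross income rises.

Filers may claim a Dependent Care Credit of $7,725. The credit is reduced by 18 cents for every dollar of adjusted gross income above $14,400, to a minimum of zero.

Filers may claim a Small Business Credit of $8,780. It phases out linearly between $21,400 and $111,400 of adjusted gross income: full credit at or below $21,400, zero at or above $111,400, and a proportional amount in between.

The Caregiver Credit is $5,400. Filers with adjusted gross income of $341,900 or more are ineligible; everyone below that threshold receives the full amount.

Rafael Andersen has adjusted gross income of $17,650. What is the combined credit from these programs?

Dependent Care Credit: 18% of the $3,250 excess over $14,400 is $585; credit = $7,725 − $585 = $7,140.
Small Business Credit: $17,650 is at or below the $21,400 threshold, so the full $8,780 applies.
Caregiver Credit: $17,650 is below the $341,900 cutoff, so the full $5,400 applies.
Total: $7,140 + $8,780 + $5,400 = $21,320.

$21,320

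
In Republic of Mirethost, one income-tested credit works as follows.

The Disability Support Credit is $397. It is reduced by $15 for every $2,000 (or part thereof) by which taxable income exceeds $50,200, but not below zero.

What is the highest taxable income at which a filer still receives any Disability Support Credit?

$102,200

After 26 increments the reduction is 26 × $15 = $390, leaving $7; one more increment wipes it out. Increment 26 ends at excess 26 × $2,000 = $52,000, so the highest qualifying income is $50,200 + $52,000 = $102,200.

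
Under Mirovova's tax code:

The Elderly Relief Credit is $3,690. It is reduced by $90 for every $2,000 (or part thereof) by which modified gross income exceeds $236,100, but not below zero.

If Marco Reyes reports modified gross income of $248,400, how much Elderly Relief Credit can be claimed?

Elderly Relief Credit: income exceeds $236,100 by $12,300, which is 7 full-or-partial $2,000 increments; reduction = 7 × $90 = $630, leaving $3,060.

$3,060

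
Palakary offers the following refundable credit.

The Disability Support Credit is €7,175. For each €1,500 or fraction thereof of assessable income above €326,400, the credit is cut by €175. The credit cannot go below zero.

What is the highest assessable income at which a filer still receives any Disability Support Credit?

After 40 increments the reduction is 40 × €175 = €7,000, leaving €175; one more increment wipes it out. Increment 40 ends at excess 40 × €1,500 = €60,000, so the highest qualifying income is €326,400 + €60,000 = €386,400.

€386,400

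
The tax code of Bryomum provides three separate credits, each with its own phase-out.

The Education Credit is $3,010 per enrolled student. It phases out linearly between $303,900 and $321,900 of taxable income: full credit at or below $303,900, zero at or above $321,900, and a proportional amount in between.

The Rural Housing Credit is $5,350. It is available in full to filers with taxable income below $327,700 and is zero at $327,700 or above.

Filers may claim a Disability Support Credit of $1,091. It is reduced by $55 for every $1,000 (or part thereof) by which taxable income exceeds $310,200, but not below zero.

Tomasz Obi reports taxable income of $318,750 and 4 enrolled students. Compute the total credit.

$8,053

Education Credit: base = 4 × $3,010 = $12,040. $318,750 is $14,850 into a $18,000 phase-out range, leaving 3,150/18,000 of the credit: $12,040 × 3,150/18,000 = $2,107.
Rural Housing Credit: $318,750 is below the $327,700 cutoff, so the full $5,350 applies.
Disability Support Credit: income exceeds $310,200 by $8,550, which is 9 full-or-partial $1,000 increments; reduction = 9 × $55 = $495, leaving $596.
Total: $2,107 + $5,350 + $596 = $8,053.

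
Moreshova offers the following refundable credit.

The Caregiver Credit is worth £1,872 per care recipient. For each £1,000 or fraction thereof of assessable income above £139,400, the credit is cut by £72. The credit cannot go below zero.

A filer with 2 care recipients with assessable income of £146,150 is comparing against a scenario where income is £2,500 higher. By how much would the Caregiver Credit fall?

£216

At £146,150 — base = 2 × £1,872 = £3,744. income exceeds £139,400 by £6,750, which is 7 full-or-partial £1,000 increments; reduction = 7 × £72 = £504, leaving £3,240.
At £148,650 — base = 2 × £1,872 = £3,744. income exceeds £139,400 by £9,250, which is 10 full-or-partial £1,000 increments; reduction = 10 × £72 = £720, leaving £3,024.
Lost: £3,240 − £3,024 = £216.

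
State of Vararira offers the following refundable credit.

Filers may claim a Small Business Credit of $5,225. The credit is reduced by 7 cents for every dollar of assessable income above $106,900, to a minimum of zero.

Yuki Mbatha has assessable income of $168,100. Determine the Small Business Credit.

$941

Small Business Credit: 7% of the $61,200 excess over $106,900 is $4,284; credit = $5,225 − $4,284 = $941.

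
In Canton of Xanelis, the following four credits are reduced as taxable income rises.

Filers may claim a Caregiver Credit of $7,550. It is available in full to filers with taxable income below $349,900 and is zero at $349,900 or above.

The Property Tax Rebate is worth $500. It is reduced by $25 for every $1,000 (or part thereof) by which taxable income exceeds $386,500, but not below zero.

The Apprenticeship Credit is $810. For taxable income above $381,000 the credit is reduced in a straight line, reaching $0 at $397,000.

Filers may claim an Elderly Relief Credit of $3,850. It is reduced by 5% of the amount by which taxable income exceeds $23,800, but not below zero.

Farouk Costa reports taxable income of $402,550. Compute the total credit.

Caregiver Credit: $402,550 meets or exceeds the $349,900 cutoff, so the credit is $0.
Property Tax Rebate: income exceeds $386,500 by $16,050, which is 17 full-or-partial $1,000 increments; reduction = 17 × $25 = $425, leaving $75.
Apprenticeship Credit: $402,550 is at or above $397,000, so the credit is $0.
Elderly Relief Credit: 5% of the $378,750 excess over $23,800 is $18,937.50 ≥ base, so the credit is $0.
Total: $0 + $75 + $0 + $0 = $75.

$75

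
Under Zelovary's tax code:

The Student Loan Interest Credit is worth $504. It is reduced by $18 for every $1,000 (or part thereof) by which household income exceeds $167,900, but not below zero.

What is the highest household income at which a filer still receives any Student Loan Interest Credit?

$194,900

After 27 increments the reduction is 27 × $18 = $486, leaving $18; one more increment wipes it out. Increment 27 ends at excess 27 × $1,000 = $27,000, so the highest qualifying income is $167,900 + $27,000 = $194,900.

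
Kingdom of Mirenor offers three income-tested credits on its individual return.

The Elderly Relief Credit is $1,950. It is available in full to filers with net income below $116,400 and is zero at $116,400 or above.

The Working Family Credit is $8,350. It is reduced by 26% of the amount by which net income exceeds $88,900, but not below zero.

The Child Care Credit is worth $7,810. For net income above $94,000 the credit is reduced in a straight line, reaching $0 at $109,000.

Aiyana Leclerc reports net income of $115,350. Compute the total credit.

$3,423

Elderly Relief Credit: $115,350 is below the $116,400 cutoff, so the full $1,950 applies.
Working Family Credit: 26% of the $26,450 excess over $88,900 is $6,877; credit = $8,350 − $6,877 = $1,473.
Child Care Credit: $115,350 is at or above $109,000, so the credit is $0.
Total: $1,950 + $1,473 + $0 = $3,423.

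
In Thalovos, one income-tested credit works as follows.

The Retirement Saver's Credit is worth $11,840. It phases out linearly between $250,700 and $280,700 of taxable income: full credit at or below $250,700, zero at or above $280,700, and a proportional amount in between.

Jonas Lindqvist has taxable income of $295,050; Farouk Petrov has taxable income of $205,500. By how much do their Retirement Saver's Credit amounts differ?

$11,840

Jonas ($295,050): Retirement Saver's Credit: $295,050 is at or above $280,700, so the credit is $0.
Farouk ($205,500): Retirement Saver's Credit: $205,500 is at or below the $250,700 threshold, so the full $11,840 applies.
Difference: |$0 − $11,840| = $11,840.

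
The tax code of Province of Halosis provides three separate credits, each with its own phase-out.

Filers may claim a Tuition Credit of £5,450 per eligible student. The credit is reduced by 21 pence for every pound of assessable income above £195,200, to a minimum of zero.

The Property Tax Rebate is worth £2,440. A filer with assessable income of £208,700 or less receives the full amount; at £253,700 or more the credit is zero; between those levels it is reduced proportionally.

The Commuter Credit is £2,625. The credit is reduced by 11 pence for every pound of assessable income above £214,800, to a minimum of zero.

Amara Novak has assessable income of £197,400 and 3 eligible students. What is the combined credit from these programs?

£20,953

Tuition Credit: base = 3 × £5,450 = £16,350. 21% of the £2,200 excess over £195,200 is £462; credit = £16,350 − £462 = £15,888.
Property Tax Rebate: £197,400 is at or below the £208,700 threshold, so the full £2,440 applies.
Commuter Credit: £197,400 is at or below the £214,800 threshold, so the full £2,625 applies.
Total: £15,888 + £2,440 + £2,625 = £20,953.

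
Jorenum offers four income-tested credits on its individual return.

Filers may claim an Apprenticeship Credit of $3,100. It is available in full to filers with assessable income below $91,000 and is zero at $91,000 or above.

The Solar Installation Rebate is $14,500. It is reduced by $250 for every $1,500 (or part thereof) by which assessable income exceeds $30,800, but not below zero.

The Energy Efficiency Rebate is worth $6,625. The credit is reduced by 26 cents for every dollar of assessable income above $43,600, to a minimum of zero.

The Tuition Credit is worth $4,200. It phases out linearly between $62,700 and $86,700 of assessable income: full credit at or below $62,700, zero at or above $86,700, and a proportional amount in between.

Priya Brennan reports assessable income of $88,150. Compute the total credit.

$7,850

Apprenticeship Credit: $88,150 is below the $91,000 cutoff, so the full $3,100 applies.
Solar Installation Rebate: income exceeds $30,800 by $57,350, which is 39 full-or-partial $1,500 increments; reduction = 39 × $250 = $9,750, leaving $4,750.
Energy Efficiency Rebate: 26% of the $44,550 excess over $43,600 is $11,583 ≥ base, so the credit is $0.
Tuition Credit: $88,150 is at or above $86,700, so the credit is $0.
Total: $3,100 + $4,750 + $0 + $0 = $7,850.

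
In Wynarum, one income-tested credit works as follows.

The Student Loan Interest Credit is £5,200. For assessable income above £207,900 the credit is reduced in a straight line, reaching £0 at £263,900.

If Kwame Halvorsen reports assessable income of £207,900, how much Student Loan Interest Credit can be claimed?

Student Loan Interest Credit: £207,900 is at or below the £207,900 threshold, so the full £5,200 applies.

£5,200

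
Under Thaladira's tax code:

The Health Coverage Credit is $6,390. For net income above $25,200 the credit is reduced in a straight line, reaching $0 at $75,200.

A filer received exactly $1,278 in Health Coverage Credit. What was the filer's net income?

$1,278 is 1,278/6,390 of the full $6,390, so 5,112/6,390 of the $50,000 range has been used: income = $25,200 + $50,000 × 5,112/6,390 = $65,200.

$65,200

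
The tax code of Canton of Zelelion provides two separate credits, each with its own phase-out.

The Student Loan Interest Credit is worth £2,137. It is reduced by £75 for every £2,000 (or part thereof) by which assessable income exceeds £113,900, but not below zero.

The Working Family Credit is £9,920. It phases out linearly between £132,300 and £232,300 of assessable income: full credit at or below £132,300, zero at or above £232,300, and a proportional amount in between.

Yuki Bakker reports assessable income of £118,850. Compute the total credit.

Student Loan Interest Credit: income exceeds £113,900 by £4,950, which is 3 full-or-partial £2,000 increments; reduction = 3 × £75 = £225, leaving £1,912.
Working Family Credit: £118,850 is at or below the £132,300 threshold, so the full £9,920 applies.
Total: £1,912 + £9,920 = £11,832.

£11,832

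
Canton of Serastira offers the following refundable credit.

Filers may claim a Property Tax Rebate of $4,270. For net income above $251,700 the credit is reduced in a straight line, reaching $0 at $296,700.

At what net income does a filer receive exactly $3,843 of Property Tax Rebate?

$3,843 is 3,843/4,270 of the full $4,270, so 427/4,270 of the $45,000 range has been used: income = $251,700 + $45,000 × 427/4,270 = $256,200.

$256,200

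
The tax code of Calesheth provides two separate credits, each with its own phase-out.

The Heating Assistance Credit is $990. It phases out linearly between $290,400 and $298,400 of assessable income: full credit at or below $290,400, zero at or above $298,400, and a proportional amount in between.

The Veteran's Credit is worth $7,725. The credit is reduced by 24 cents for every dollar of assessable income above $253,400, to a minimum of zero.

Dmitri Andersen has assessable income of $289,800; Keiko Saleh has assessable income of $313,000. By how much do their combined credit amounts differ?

Dmitri ($289,800): Heating Assistance Credit: $289,800 is at or below the $290,400 threshold, so the full $990 applies. Veteran's Credit: 24% of the $36,400 excess over $253,400 is $8,736 ≥ base, so the credit is $0. total $990 + $0 = $990
Keiko ($313,000): Heating Assistance Credit: $313,000 is at or above $298,400, so the credit is $0. Veteran's Credit: 24% of the $59,600 excess over $253,400 is $14,304 ≥ base, so the credit is $0. total $0 + $0 = $0
Difference: |$990 − $0| = $990.

$990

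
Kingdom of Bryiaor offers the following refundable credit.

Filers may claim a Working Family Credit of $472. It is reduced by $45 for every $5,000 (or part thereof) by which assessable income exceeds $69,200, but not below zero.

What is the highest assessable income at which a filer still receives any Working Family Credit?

After 10 increments the reduction is 10 × $45 = $450, leaving $22; one more increment wipes it out. Increment 10 ends at excess 10 × $5,000 = $50,000, so the highest qualifying income is $69,200 + $50,000 = $119,200.

$119,200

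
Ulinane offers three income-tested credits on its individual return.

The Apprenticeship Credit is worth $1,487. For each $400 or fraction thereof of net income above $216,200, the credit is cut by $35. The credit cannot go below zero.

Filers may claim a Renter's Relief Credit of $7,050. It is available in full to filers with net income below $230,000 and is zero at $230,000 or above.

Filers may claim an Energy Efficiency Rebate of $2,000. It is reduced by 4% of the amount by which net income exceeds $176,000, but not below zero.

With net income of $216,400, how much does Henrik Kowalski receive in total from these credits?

Apprenticeship Credit: income exceeds $216,200 by $200, which is 1 full-or-partial $400 increment; reduction = 1 × $35 = $35, leaving $1,452.
Renter's Relief Credit: $216,400 is below the $230,000 cutoff, so the full $7,050 applies.
Energy Efficiency Rebate: 4% of the $40,400 excess over $176,000 is $1,616; credit = $2,000 − $1,616 = $384.
Total: $1,452 + $7,050 + $384 = $8,886.

$8,886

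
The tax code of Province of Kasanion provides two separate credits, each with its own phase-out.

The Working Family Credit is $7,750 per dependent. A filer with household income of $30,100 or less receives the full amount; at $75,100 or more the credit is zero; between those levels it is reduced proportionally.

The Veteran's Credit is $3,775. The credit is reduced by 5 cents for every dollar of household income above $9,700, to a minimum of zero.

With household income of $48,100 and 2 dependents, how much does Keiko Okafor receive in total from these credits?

$11,155

Working Family Credit: base = 2 × $7,750 = $15,500. $48,100 is $18,000 into a $45,000 phase-out range, leaving 27,000/45,000 of the credit: $15,500 × 27,000/45,000 = $9,300.
Veteran's Credit: 5% of the $38,400 excess over $9,700 is $1,920; credit = $3,775 − $1,920 = $1,855.
Total: $9,300 + $1,855 = $11,155.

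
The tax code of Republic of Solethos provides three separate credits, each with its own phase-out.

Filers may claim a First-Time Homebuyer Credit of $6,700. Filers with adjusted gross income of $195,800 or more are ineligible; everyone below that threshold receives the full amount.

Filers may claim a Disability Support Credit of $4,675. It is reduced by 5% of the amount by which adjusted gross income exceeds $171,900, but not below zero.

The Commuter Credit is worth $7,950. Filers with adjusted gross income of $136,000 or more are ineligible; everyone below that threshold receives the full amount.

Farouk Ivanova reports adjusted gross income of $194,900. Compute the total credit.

$10,225

First-Time Homebuyer Credit: $194,900 is below the $195,800 cutoff, so the full $6,700 applies.
Disability Support Credit: 5% of the $23,000 excess over $171,900 is $1,150; credit = $4,675 − $1,150 = $3,525.
Commuter Credit: $194,900 meets or exceeds the $136,000 cutoff, so the credit is $0.
Total: $6,700 + $3,525 + $0 = $10,225.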